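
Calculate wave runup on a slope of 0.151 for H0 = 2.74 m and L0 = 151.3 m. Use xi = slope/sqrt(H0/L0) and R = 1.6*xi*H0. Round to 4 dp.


xi = slope / sqrt(H0/L0)
H0/L0 = 2.74/151.3 = 0.018110
sqrt(0.018110) = 0.134572
xi = 0.151 / 0.134572 = 1.122073
R = 1.6 * xi * H0 = 1.6 * 1.122073 * 2.74
R = 4.9192 m

4.9192


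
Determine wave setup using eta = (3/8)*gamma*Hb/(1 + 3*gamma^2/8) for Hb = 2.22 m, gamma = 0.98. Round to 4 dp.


eta = (3/8) * gamma * Hb / (1 + 3*gamma^2/8)
Numerator = (3/8) * 0.98 * 2.22 = 0.815850
Denominator = 1 + 3*0.98^2/8 = 1 + 0.360150 = 1.360150
eta = 0.815850 / 1.360150
eta = 0.5998 m

0.5998


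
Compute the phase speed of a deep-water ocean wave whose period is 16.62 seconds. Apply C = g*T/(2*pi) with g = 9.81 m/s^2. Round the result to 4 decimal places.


We use the deep-water celerity formula:
C = g * T / (2 * pi)
C = 9.81 * 16.62 / (2 * 3.14159...)
C = 163.042200 / 6.283185
C = 25.9490 m/s

25.9490


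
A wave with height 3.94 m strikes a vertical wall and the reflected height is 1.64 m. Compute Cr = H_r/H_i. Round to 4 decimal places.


Cr = H_r / H_i
Cr = 1.64 / 3.94
Cr = 0.4162

0.4162


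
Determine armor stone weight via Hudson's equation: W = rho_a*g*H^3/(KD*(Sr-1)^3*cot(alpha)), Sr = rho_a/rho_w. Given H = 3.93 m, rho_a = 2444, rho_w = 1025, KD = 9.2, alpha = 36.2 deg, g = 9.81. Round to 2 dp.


Sr = rho_a / rho_w = 2444 / 1025 = 2.384390
(Sr - 1) = 1.384390
(Sr - 1)^3 = 2.653234
cot(36.2) = 1 / tan(36.2) = 1 / 0.731889 = 1.366327
Numerator = 2444 * 9.81 * 3.93^3 = 1455284.3536
Denominator = 9.2 * 2.653234 * 1.366327 = 33.351701
W = 1455284.3536 / 33.351701
W = 43634.49 N

43634.49


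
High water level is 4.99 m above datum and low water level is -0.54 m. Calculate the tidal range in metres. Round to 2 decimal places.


Tidal range = High water - Low water
Tidal range = 4.99 - (-0.54)
Tidal range = 5.53 m

5.53


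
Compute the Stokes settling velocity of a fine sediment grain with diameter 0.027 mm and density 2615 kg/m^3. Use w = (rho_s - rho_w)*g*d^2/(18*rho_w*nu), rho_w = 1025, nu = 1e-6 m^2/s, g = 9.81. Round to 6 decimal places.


w = (rho_s - rho_w) * g * d^2 / (18 * rho_w * nu)
d = 0.027 mm = 0.000027 m
rho_s - rho_w = 2615 - 1025 = 1590
Numerator = 1590 * 9.81 * (0.000027)^2 = 0.000011370869
Denominator = 18 * 1025 * 1e-6 = 0.018450
w = 0.000616 m/s

0.000616


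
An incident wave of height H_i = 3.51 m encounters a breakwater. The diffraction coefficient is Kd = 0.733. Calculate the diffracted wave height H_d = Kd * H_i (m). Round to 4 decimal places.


H_d = Kd * H_i
H_d = 0.733 * 3.51
H_d = 2.5728 m

2.5728


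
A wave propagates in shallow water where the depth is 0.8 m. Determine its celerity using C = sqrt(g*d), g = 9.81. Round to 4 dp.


Using the shallow-water approximation:
C = sqrt(g * d) = sqrt(9.81 * 0.8)
C = sqrt(7.8480)
C = 2.8014 m/s

2.8014


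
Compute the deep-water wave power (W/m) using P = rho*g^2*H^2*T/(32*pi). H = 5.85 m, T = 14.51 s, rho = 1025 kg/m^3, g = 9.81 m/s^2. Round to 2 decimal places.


P = rho * g^2 * H^2 * T / (32 * pi)
P = 1025 * 9.81^2 * 5.85^2 * 14.51 / (32 * pi)
P = 1025 * 96.2361 * 34.2225 * 14.51 / 100.53096
P = 487238.02 W/m

487238.02


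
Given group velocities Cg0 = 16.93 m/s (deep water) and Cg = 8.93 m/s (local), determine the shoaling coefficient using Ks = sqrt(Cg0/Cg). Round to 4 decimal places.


Ks = sqrt(Cg0 / Cg)
Ks = sqrt(16.93 / 8.93)
Ks = sqrt(1.8959)
Ks = 1.3769

1.3769


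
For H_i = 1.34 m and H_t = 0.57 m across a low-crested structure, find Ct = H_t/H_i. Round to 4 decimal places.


Ct = H_t / H_i
Ct = 0.57 / 1.34
Ct = 0.4254

0.4254


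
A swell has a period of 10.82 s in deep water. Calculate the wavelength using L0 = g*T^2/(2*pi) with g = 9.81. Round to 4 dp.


L0 = g * T^2 / (2 * pi)
L0 = 9.81 * 10.82^2 / (2 * pi)
L0 = 9.81 * 117.0724 / 6.28319
L0 = 1148.4802 / 6.28319
L0 = 182.7863 m

182.7863


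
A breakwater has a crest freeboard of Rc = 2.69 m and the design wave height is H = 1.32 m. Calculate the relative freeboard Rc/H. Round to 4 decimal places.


Relative freeboard = Rc / H
= 2.69 / 1.32
= 2.0379

2.0379


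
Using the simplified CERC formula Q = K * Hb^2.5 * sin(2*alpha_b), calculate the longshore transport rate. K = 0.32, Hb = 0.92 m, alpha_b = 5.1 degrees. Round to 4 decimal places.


Q = K * Hb^2.5 * sin(2 * alpha_b)
Hb^2.5 = 0.92^2.5 = 0.811838
sin(2 * 5.1) = sin(10.2) = 0.177085
Q = 0.32 * 0.811838 * 0.177085
Q = 0.0460 m^3/s

0.0460


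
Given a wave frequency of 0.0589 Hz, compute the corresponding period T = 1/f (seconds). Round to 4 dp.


T = 1 / f
T = 1 / 0.0589
T = 16.9779 s

16.9779


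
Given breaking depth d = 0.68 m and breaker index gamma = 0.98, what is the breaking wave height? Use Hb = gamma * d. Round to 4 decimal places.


Hb = gamma * d
Hb = 0.98 * 0.68
Hb = 0.6664 m

0.6664


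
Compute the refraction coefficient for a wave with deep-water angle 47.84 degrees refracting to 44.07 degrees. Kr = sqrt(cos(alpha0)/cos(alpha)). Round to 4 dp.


Kr = sqrt(cos(alpha0) / cos(alpha))
cos(47.84) = 0.671203
cos(44.07) = 0.718491
Kr = sqrt(0.671203 / 0.718491)
Kr = sqrt(0.934185)
Kr = 0.9665

0.9665


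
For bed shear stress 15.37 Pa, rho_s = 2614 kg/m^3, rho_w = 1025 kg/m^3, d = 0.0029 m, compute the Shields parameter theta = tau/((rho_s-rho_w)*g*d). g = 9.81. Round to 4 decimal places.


theta = tau / ((rho_s - rho_w) * g * d)
rho_s - rho_w = 2614 - 1025 = 1589
Denominator = 1589 * 9.81 * 0.0029 = 45.205461
theta = 15.37 / 45.205461
theta = 0.3400

0.3400


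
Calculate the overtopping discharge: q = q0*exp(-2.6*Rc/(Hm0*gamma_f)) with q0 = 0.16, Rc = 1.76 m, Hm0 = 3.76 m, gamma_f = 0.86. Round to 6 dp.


q = q0 * exp(-2.6 * Rc / (Hm0 * gamma_f))
Exponent = -2.6 * 1.76 / (3.76 * 0.86)
= -2.6 * 1.76 / 3.2336
= -1.415141
exp(-1.415141) = 0.242891
q = 0.16 * 0.242891
q = 0.038863 m^3/s/m

0.038863


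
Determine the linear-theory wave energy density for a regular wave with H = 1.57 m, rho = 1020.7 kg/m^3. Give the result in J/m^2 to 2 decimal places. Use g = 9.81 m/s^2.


E = (1/8) * rho * g * H^2
E = (1/8) * 1020.7 * 9.81 * 1.57^2
E = 0.125 * 1020.7 * 9.81 * 2.4649
E = 3085.15 J/m^2

3085.15


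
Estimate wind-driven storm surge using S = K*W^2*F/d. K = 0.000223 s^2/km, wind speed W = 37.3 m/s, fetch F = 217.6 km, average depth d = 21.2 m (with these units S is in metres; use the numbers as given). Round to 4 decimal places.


S = K * W^2 * F / d
W^2 = 37.3^2 = 1391.29
S = 0.000223 * 1391.29 * 217.6 / 21.2
Numerator = 0.000223 * 1391.29 * 217.6 = 67.512069
S = 67.512069 / 21.2 = 3.1845 m

3.1845


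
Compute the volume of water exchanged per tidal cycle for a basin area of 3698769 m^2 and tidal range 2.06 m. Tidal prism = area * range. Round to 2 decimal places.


Tidal prism = Area * Tidal range
P = 3698769 * 2.06
P = 7619464.14 m^3

7619464.14


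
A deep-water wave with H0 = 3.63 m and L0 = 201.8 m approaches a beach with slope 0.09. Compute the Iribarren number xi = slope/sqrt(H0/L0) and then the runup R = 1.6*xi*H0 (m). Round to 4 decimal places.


xi = slope / sqrt(H0/L0)
H0/L0 = 3.63/201.8 = 0.017988
sqrt(0.017988) = 0.134120
xi = 0.09 / 0.134120 = 0.671042
R = 1.6 * xi * H0 = 1.6 * 0.671042 * 3.63
R = 3.8974 m

3.8974


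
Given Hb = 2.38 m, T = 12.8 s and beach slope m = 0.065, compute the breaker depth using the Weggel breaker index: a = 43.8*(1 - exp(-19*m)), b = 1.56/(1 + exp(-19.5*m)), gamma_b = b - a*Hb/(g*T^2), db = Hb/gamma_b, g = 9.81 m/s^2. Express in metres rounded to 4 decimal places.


a = 43.8 * (1 - exp(-19 * m))
exp(-19 * 0.065) = exp(-1.2350) = 0.290835
a = 43.8 * (1 - 0.290835) = 31.061437
b = 1.56 / (1 + exp(-19.5 * m))
exp(-19.5 * 0.065) = exp(-1.2675) = 0.281535
b = 1.56 / (1 + 0.281535) = 1.217291
Hb / (g * T^2) = 2.38 / (9.81 * 12.8^2) = 2.38 / 1607.2704 = 0.00148077
gamma_b = b - a * Hb/(g*T^2) = 1.217291 - 31.061437 * 0.00148077 = 1.171296
db = Hb / gamma_b = 2.38 / 1.171296
db = 2.0319 m

2.0319


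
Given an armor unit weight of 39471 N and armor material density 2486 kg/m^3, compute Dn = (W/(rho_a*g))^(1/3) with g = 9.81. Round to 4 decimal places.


V = W / (rho_a * g)
V = 39471 / (2486 * 9.81)
V = 39471 / 24387.66
V = 1.618482 m^3
Dn = V^(1/3) = 1.618482^(1/3)
Dn = 1.1741 m

1.1741


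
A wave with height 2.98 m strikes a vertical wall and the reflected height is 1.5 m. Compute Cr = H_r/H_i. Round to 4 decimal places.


Cr = H_r / H_i
Cr = 1.5 / 2.98
Cr = 0.5034

0.5034


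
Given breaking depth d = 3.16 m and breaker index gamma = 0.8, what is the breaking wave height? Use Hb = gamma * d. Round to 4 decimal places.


Hb = gamma * d
Hb = 0.8 * 3.16
Hb = 2.5280 m

2.5280


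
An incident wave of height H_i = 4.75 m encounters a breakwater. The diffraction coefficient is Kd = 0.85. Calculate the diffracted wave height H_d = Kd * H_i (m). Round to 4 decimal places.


H_d = Kd * H_i
H_d = 0.85 * 4.75
H_d = 4.0375 m

4.0375


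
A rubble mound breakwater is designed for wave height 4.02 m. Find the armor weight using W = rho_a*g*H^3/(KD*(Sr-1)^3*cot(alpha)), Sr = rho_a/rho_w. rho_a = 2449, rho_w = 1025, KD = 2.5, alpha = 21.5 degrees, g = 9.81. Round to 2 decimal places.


Sr = rho_a / rho_w = 2449 / 1025 = 2.389268
(Sr - 1) = 1.389268
(Sr - 1)^3 = 2.681380
cot(21.5) = 1 / tan(21.5) = 1 / 0.393910 = 2.538648
Numerator = 2449 * 9.81 * 4.02^3 = 1560759.3731
Denominator = 2.5 * 2.681380 * 2.538648 = 17.017699
W = 1560759.3731 / 17.017699
W = 91713.89 N

91713.89


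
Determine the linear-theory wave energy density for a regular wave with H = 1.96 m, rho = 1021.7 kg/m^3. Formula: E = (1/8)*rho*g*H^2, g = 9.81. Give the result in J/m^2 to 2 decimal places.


E = (1/8) * rho * g * H^2
E = (1/8) * 1021.7 * 9.81 * 1.96^2
E = 0.125 * 1021.7 * 9.81 * 3.8416
E = 4812.99 J/m^2

4812.99


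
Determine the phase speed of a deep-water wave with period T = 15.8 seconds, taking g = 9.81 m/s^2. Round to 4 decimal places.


We use the deep-water celerity formula:
C = g * T / (2 * pi)
C = 9.81 * 15.8 / (2 * 3.14159...)
C = 154.998000 / 6.283185
C = 24.6687 m/s

24.6687


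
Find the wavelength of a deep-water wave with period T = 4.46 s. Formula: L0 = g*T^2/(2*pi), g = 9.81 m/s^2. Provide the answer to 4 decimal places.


L0 = g * T^2 / (2 * pi)
L0 = 9.81 * 4.46^2 / (2 * pi)
L0 = 9.81 * 19.8916 / 6.28319
L0 = 195.1366 / 6.28319
L0 = 31.0570 m

31.0570


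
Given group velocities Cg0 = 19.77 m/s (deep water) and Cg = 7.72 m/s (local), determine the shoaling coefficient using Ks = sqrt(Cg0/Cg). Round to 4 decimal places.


Ks = sqrt(Cg0 / Cg)
Ks = sqrt(19.77 / 7.72)
Ks = sqrt(2.5609)
Ks = 1.6003

1.6003


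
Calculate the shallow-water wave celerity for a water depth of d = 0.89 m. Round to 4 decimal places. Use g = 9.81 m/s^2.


Using the shallow-water approximation:
C = sqrt(g * d) = sqrt(9.81 * 0.89)
C = sqrt(8.7309)
C = 2.9548 m/s

2.9548


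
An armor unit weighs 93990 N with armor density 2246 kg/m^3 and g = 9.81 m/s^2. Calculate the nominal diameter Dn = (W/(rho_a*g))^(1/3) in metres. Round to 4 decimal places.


V = W / (rho_a * g)
V = 93990 / (2246 * 9.81)
V = 93990 / 22033.26
V = 4.265824 m^3
Dn = V^(1/3) = 4.265824^(1/3)
Dn = 1.6218 m

1.6218


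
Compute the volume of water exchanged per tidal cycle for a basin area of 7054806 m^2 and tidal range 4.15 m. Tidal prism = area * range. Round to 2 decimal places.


Tidal prism = Area * Tidal range
P = 7054806 * 4.15
P = 29277444.90 m^3

29277444.90


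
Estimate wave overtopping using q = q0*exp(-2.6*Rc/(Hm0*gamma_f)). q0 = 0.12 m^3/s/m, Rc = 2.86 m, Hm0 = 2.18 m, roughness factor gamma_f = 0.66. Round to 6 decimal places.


q = q0 * exp(-2.6 * Rc / (Hm0 * gamma_f))
Exponent = -2.6 * 2.86 / (2.18 * 0.66)
= -2.6 * 2.86 / 1.4388
= -5.168196
exp(-5.168196) = 0.005695
q = 0.12 * 0.005695
q = 0.000683 m^3/s/m

0.000683


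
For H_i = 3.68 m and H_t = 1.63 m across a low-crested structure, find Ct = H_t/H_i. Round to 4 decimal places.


Ct = H_t / H_i
Ct = 1.63 / 3.68
Ct = 0.4429

0.4429


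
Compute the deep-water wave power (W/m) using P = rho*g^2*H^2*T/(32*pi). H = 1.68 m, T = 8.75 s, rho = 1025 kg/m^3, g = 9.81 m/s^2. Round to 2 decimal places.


P = rho * g^2 * H^2 * T / (32 * pi)
P = 1025 * 9.81^2 * 1.68^2 * 8.75 / (32 * pi)
P = 1025 * 96.2361 * 2.8224 * 8.75 / 100.53096
P = 24231.97 W/m

24231.97


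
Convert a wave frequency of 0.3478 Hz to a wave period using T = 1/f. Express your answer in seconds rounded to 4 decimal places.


T = 1 / f
T = 1 / 0.3478
T = 2.8752 s

2.8752


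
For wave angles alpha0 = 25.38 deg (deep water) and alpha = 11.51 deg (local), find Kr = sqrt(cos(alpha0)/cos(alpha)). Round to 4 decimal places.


Kr = sqrt(cos(alpha0) / cos(alpha))
cos(25.38) = 0.903485
cos(11.51) = 0.979890
Kr = sqrt(0.903485 / 0.979890)
Kr = sqrt(0.922027)
Kr = 0.9602

0.9602


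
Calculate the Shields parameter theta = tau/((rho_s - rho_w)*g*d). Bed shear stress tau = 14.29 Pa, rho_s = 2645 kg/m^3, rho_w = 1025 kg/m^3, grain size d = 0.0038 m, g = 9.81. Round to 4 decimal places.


theta = tau / ((rho_s - rho_w) * g * d)
rho_s - rho_w = 2645 - 1025 = 1620
Denominator = 1620 * 9.81 * 0.0038 = 60.390360
theta = 14.29 / 60.390360
theta = 0.2366

0.2366


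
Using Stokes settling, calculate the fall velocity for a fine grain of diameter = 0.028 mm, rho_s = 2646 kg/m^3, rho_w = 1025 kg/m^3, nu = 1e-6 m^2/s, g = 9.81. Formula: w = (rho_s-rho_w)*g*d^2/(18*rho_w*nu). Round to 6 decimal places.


w = (rho_s - rho_w) * g * d^2 / (18 * rho_w * nu)
d = 0.028 mm = 0.000028 m
rho_s - rho_w = 2646 - 1025 = 1621
Numerator = 1621 * 9.81 * (0.000028)^2 = 0.000012467176
Denominator = 18 * 1025 * 1e-6 = 0.018450
w = 0.000676 m/s

0.000676


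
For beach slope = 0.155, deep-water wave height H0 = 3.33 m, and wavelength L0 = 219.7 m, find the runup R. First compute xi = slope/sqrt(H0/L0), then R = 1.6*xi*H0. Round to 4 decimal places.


xi = slope / sqrt(H0/L0)
H0/L0 = 3.33/219.7 = 0.015157
sqrt(0.015157) = 0.123114
xi = 0.155 / 0.123114 = 1.258997
R = 1.6 * xi * H0 = 1.6 * 1.258997 * 3.33
R = 6.7079 m

6.7079


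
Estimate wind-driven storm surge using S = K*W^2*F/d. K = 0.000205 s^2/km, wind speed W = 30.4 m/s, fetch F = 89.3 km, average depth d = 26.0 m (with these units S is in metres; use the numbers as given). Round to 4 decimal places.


S = K * W^2 * F / d
W^2 = 30.4^2 = 924.16
S = 0.000205 * 924.16 * 89.3 / 26.0
Numerator = 0.000205 * 924.16 * 89.3 = 16.918135
S = 16.918135 / 26.0 = 0.6507 m

0.6507


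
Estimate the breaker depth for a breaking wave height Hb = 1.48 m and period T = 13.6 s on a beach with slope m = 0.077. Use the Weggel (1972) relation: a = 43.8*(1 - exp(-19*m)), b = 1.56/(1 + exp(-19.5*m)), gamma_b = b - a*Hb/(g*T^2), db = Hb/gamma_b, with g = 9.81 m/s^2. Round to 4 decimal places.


a = 43.8 * (1 - exp(-19 * m))
exp(-19 * 0.077) = exp(-1.4630) = 0.231541
a = 43.8 * (1 - 0.231541) = 33.658521
b = 1.56 / (1 + exp(-19.5 * m))
exp(-19.5 * 0.077) = exp(-1.5015) = 0.222796
b = 1.56 / (1 + 0.222796) = 1.275765
Hb / (g * T^2) = 1.48 / (9.81 * 13.6^2) = 1.48 / 1814.4576 = 0.00081567
gamma_b = b - a * Hb/(g*T^2) = 1.275765 - 33.658521 * 0.00081567 = 1.248311
db = Hb / gamma_b = 1.48 / 1.248311
db = 1.1856 m

1.1856


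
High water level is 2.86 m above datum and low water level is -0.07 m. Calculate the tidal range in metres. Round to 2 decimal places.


Tidal range = High water - Low water
Tidal range = 2.86 - (-0.07)
Tidal range = 2.93 m

2.93


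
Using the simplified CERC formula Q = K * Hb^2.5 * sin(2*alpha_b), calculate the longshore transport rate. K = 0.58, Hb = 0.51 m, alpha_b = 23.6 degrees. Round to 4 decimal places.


Q = K * Hb^2.5 * sin(2 * alpha_b)
Hb^2.5 = 0.51^2.5 = 0.185749
sin(2 * 23.6) = sin(47.2) = 0.733730
Q = 0.58 * 0.185749 * 0.733730
Q = 0.0790 m^3/s

0.0790


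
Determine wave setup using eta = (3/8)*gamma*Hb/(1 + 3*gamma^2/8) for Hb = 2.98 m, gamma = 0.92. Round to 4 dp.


eta = (3/8) * gamma * Hb / (1 + 3*gamma^2/8)
Numerator = (3/8) * 0.92 * 2.98 = 1.028100
Denominator = 1 + 3*0.92^2/8 = 1 + 0.317400 = 1.317400
eta = 1.028100 / 1.317400
eta = 0.7804 m

0.7804


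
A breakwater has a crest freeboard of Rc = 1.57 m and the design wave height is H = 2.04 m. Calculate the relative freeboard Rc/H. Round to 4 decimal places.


Relative freeboard = Rc / H
= 1.57 / 2.04
= 0.7696

0.7696


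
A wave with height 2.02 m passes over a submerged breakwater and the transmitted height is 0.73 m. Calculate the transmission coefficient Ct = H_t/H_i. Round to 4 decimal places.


Ct = H_t / H_i
Ct = 0.73 / 2.02
Ct = 0.3614

0.3614


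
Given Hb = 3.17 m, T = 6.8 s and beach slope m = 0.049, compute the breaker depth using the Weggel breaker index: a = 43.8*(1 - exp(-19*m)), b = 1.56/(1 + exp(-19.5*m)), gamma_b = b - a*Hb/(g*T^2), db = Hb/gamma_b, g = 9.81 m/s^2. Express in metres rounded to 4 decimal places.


a = 43.8 * (1 - exp(-19 * m))
exp(-19 * 0.049) = exp(-0.9310) = 0.394159
a = 43.8 * (1 - 0.394159) = 26.535820
b = 1.56 / (1 + exp(-19.5 * m))
exp(-19.5 * 0.049) = exp(-0.9555) = 0.384620
b = 1.56 / (1 + 0.384620) = 1.126663
Hb / (g * T^2) = 3.17 / (9.81 * 6.8^2) = 3.17 / 453.6144 = 0.00698831
gamma_b = b - a * Hb/(g*T^2) = 1.126663 - 26.535820 * 0.00698831 = 0.941222
db = Hb / gamma_b = 3.17 / 0.941222
db = 3.3680 m

3.3680


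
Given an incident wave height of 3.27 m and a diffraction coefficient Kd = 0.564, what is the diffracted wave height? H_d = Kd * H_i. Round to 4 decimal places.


H_d = Kd * H_i
H_d = 0.564 * 3.27
H_d = 1.8443 m

1.8443


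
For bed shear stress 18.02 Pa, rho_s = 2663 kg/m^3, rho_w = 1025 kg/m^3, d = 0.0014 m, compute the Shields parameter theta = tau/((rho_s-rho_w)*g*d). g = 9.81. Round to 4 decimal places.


theta = tau / ((rho_s - rho_w) * g * d)
rho_s - rho_w = 2663 - 1025 = 1638
Denominator = 1638 * 9.81 * 0.0014 = 22.496292
theta = 18.02 / 22.496292
theta = 0.8010

0.8010


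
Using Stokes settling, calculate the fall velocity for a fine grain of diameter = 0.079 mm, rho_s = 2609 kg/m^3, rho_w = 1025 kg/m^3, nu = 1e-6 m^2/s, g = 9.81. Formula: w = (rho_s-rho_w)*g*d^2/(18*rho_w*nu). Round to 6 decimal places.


w = (rho_s - rho_w) * g * d^2 / (18 * rho_w * nu)
d = 0.079 mm = 0.000079 m
rho_s - rho_w = 2609 - 1025 = 1584
Numerator = 1584 * 9.81 * (0.000079)^2 = 0.000096979149
Denominator = 18 * 1025 * 1e-6 = 0.018450
w = 0.005256 m/s

0.005256


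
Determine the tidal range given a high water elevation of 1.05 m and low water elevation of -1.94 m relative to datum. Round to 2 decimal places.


Tidal range = High water - Low water
Tidal range = 1.05 - (-1.94)
Tidal range = 2.99 m

2.99


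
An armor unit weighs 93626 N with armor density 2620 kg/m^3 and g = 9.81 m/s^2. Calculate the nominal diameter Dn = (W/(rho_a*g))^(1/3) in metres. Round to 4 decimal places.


V = W / (rho_a * g)
V = 93626 / (2620 * 9.81)
V = 93626 / 25702.20
V = 3.642723 m^3
Dn = V^(1/3) = 3.642723^(1/3)
Dn = 1.5387 m

1.5387


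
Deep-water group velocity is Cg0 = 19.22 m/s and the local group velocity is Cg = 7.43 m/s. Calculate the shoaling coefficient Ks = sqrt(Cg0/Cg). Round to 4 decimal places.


Ks = sqrt(Cg0 / Cg)
Ks = sqrt(19.22 / 7.43)
Ks = sqrt(2.5868)
Ks = 1.6084

1.6084


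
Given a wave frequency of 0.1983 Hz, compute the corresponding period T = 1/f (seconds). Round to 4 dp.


T = 1 / f
T = 1 / 0.1983
T = 5.0429 s

5.0429


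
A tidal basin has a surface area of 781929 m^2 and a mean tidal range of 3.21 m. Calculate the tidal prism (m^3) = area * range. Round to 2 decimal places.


Tidal prism = Area * Tidal range
P = 781929 * 3.21
P = 2509992.09 m^3

2509992.09


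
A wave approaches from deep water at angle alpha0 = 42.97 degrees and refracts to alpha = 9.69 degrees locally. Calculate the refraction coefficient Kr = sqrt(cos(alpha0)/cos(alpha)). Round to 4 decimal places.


Kr = sqrt(cos(alpha0) / cos(alpha))
cos(42.97) = 0.731711
cos(9.69) = 0.985733
Kr = sqrt(0.731711 / 0.985733)
Kr = sqrt(0.742301)
Kr = 0.8616

0.8616


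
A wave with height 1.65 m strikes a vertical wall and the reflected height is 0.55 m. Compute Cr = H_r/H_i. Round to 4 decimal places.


Cr = H_r / H_i
Cr = 0.55 / 1.65
Cr = 0.3333

0.3333


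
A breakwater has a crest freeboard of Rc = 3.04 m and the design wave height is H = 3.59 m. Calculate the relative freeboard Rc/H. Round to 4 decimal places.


Relative freeboard = Rc / H
= 3.04 / 3.59
= 0.8468

0.8468


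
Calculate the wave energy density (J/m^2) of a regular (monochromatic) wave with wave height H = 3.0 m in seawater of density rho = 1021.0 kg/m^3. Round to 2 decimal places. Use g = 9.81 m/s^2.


E = (1/8) * rho * g * H^2
E = (1/8) * 1021.0 * 9.81 * 3.0^2
E = 0.125 * 1021.0 * 9.81 * 9.0000
E = 11268.01 J/m^2

11268.01


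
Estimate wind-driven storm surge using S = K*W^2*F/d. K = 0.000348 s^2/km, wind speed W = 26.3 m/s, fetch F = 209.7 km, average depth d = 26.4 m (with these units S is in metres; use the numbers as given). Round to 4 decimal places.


S = K * W^2 * F / d
W^2 = 26.3^2 = 691.69
S = 0.000348 * 691.69 * 209.7 / 26.4
Numerator = 0.000348 * 691.69 * 209.7 = 50.476493
S = 50.476493 / 26.4 = 1.9120 m

1.9120


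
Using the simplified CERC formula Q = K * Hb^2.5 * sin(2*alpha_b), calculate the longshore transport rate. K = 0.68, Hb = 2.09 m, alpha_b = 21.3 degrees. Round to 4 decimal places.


Q = K * Hb^2.5 * sin(2 * alpha_b)
Hb^2.5 = 2.09^2.5 = 6.314889
sin(2 * 21.3) = sin(42.6) = 0.676876
Q = 0.68 * 6.314889 * 0.676876
Q = 2.9066 m^3/s

2.9066


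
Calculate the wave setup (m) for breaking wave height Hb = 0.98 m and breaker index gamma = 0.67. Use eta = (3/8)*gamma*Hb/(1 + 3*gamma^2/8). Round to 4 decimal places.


eta = (3/8) * gamma * Hb / (1 + 3*gamma^2/8)
Numerator = (3/8) * 0.67 * 0.98 = 0.246225
Denominator = 1 + 3*0.67^2/8 = 1 + 0.168338 = 1.168338
eta = 0.246225 / 1.168338
eta = 0.2107 m

0.2107


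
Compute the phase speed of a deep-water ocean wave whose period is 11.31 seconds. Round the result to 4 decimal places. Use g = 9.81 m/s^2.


We use the deep-water celerity formula:
C = g * T / (2 * pi)
C = 9.81 * 11.31 / (2 * 3.14159...)
C = 110.951100 / 6.283185
C = 17.6584 m/s

17.6584


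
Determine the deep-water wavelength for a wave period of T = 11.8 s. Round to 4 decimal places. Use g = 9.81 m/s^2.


L0 = g * T^2 / (2 * pi)
L0 = 9.81 * 11.8^2 / (2 * pi)
L0 = 9.81 * 139.2400 / 6.28319
L0 = 1365.9444 / 6.28319
L0 = 217.3968 m

217.3968


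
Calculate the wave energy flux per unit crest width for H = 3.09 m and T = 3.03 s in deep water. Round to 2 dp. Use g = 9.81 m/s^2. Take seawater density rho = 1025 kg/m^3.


P = rho * g^2 * H^2 * T / (32 * pi)
P = 1025 * 9.81^2 * 3.09^2 * 3.03 / (32 * pi)
P = 1025 * 96.2361 * 9.5481 * 3.03 / 100.53096
P = 28387.14 W/m

28387.14


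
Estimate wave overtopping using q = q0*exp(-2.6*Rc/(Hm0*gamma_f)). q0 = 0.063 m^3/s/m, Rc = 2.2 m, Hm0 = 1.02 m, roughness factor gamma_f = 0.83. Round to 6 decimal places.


q = q0 * exp(-2.6 * Rc / (Hm0 * gamma_f))
Exponent = -2.6 * 2.2 / (1.02 * 0.83)
= -2.6 * 2.2 / 0.8466
= -6.756438
exp(-6.756438) = 0.001163
q = 0.063 * 0.001163
q = 0.000073 m^3/s/m

0.000073


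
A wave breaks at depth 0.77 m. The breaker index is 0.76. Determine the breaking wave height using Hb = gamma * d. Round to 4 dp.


Hb = gamma * d
Hb = 0.76 * 0.77
Hb = 0.5852 m

0.5852


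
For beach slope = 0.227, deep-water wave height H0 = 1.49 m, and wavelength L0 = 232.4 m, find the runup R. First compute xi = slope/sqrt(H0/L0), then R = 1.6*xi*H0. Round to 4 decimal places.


xi = slope / sqrt(H0/L0)
H0/L0 = 1.49/232.4 = 0.006411
sqrt(0.006411) = 0.080071
xi = 0.227 / 0.080071 = 2.834985
R = 1.6 * xi * H0 = 1.6 * 2.834985 * 1.49
R = 6.7586 m

6.7586


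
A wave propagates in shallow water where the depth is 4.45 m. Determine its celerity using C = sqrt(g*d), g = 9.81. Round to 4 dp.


Using the shallow-water approximation:
C = sqrt(g * d) = sqrt(9.81 * 4.45)
C = sqrt(43.6545)
C = 6.6072 m/s

6.6072


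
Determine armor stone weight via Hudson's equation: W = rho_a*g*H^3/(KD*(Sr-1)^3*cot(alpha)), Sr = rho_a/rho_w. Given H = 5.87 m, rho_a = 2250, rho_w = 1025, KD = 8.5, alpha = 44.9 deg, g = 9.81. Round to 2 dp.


Sr = rho_a / rho_w = 2250 / 1025 = 2.195122
(Sr - 1) = 1.195122
(Sr - 1)^3 = 1.707012
cot(44.9) = 1 / tan(44.9) = 1 / 0.996515 = 1.003497
Numerator = 2250 * 9.81 * 5.87^3 = 4464428.0612
Denominator = 8.5 * 1.707012 * 1.003497 = 14.560342
W = 4464428.0612 / 14.560342
W = 306615.61 N

306615.61


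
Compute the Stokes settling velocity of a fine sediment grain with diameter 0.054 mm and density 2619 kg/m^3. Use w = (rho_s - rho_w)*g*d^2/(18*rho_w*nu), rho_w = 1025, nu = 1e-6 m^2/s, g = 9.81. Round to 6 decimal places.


w = (rho_s - rho_w) * g * d^2 / (18 * rho_w * nu)
d = 0.054 mm = 0.000054 m
rho_s - rho_w = 2619 - 1025 = 1594
Numerator = 1594 * 9.81 * (0.000054)^2 = 0.000045597900
Denominator = 18 * 1025 * 1e-6 = 0.018450
w = 0.002471 m/s

0.002471


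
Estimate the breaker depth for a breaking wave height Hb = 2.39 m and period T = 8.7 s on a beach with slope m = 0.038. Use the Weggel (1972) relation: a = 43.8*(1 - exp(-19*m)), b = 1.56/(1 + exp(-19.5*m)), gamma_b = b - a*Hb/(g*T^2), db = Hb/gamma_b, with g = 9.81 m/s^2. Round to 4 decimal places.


a = 43.8 * (1 - exp(-19 * m))
exp(-19 * 0.038) = exp(-0.7220) = 0.485780
a = 43.8 * (1 - 0.485780) = 22.522848
b = 1.56 / (1 + exp(-19.5 * m))
exp(-19.5 * 0.038) = exp(-0.7410) = 0.476637
b = 1.56 / (1 + 0.476637) = 1.056455
Hb / (g * T^2) = 2.39 / (9.81 * 8.7^2) = 2.39 / 742.5189 = 0.00321877
gamma_b = b - a * Hb/(g*T^2) = 1.056455 - 22.522848 * 0.00321877 = 0.983959
db = Hb / gamma_b = 2.39 / 0.983959
db = 2.4290 m

2.4290


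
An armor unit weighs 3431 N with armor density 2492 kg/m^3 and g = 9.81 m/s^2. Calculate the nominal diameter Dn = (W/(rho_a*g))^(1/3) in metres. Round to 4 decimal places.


V = W / (rho_a * g)
V = 3431 / (2492 * 9.81)
V = 3431 / 24446.52
V = 0.140347 m^3
Dn = V^(1/3) = 0.140347^(1/3)
Dn = 0.5197 m

0.5197


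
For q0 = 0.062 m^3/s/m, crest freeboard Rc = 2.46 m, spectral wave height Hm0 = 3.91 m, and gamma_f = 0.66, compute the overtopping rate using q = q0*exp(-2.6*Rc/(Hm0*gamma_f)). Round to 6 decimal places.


q = q0 * exp(-2.6 * Rc / (Hm0 * gamma_f))
Exponent = -2.6 * 2.46 / (3.91 * 0.66)
= -2.6 * 2.46 / 2.5806
= -2.478493
exp(-2.478493) = 0.083869
q = 0.062 * 0.083869
q = 0.005200 m^3/s/m

0.005200


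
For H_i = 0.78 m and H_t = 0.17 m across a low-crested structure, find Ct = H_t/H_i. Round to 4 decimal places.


Ct = H_t / H_i
Ct = 0.17 / 0.78
Ct = 0.2179

0.2179


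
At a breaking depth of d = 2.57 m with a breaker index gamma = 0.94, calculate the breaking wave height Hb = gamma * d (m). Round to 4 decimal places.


Hb = gamma * d
Hb = 0.94 * 2.57
Hb = 2.4158 m

2.4158


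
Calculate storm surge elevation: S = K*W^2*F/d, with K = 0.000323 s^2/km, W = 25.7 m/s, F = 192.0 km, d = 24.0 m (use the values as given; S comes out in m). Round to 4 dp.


S = K * W^2 * F / d
W^2 = 25.7^2 = 660.49
S = 0.000323 * 660.49 * 192.0 / 24.0
Numerator = 0.000323 * 660.49 * 192.0 = 40.960948
S = 40.960948 / 24.0 = 1.7067 m

1.7067


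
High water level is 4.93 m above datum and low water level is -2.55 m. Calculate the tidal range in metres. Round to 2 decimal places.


Tidal range = High water - Low water
Tidal range = 4.93 - (-2.55)
Tidal range = 7.48 m

7.48


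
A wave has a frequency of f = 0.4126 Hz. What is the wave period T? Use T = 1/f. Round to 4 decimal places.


T = 1 / f
T = 1 / 0.4126
T = 2.4237 s

2.4237


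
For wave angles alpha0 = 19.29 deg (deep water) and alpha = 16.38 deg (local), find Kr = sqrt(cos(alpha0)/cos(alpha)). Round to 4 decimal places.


Kr = sqrt(cos(alpha0) / cos(alpha))
cos(19.29) = 0.943859
cos(16.38) = 0.959412
Kr = sqrt(0.943859 / 0.959412)
Kr = sqrt(0.983788)
Kr = 0.9919

0.9919


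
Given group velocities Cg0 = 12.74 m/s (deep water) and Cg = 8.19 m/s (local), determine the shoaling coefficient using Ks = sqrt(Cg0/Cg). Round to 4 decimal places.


Ks = sqrt(Cg0 / Cg)
Ks = sqrt(12.74 / 8.19)
Ks = sqrt(1.5556)
Ks = 1.2472

1.2472


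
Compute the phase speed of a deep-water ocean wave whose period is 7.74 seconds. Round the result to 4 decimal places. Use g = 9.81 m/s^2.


We use the deep-water celerity formula:
C = g * T / (2 * pi)
C = 9.81 * 7.74 / (2 * 3.14159...)
C = 75.929400 / 6.283185
C = 12.0845 m/s

12.0845


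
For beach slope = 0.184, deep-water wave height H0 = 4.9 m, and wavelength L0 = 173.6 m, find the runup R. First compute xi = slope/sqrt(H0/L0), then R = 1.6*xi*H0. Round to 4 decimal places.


xi = slope / sqrt(H0/L0)
H0/L0 = 4.9/173.6 = 0.028226
sqrt(0.028226) = 0.168005
xi = 0.184 / 0.168005 = 1.095203
R = 1.6 * xi * H0 = 1.6 * 1.095203 * 4.9
R = 8.5864 m

8.5864


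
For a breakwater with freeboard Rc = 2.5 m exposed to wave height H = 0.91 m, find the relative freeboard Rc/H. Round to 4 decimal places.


Relative freeboard = Rc / H
= 2.5 / 0.91
= 2.7473

2.7473


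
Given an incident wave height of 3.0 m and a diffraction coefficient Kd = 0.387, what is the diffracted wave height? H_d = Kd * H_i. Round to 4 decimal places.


H_d = Kd * H_i
H_d = 0.387 * 3.0
H_d = 1.1610 m

1.1610


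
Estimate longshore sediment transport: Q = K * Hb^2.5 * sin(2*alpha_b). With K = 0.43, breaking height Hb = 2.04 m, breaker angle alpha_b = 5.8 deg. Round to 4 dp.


Q = K * Hb^2.5 * sin(2 * alpha_b)
Hb^2.5 = 2.04^2.5 = 5.943954
sin(2 * 5.8) = sin(11.6) = 0.201078
Q = 0.43 * 5.943954 * 0.201078
Q = 0.5139 m^3/s

0.5139


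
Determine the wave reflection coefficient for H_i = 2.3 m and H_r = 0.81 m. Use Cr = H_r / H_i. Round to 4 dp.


Cr = H_r / H_i
Cr = 0.81 / 2.3
Cr = 0.3522

0.3522


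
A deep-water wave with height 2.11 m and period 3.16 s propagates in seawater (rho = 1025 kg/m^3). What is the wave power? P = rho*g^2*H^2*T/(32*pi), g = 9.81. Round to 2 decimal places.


P = rho * g^2 * H^2 * T / (32 * pi)
P = 1025 * 9.81^2 * 2.11^2 * 3.16 / (32 * pi)
P = 1025 * 96.2361 * 4.4521 * 3.16 / 100.53096
P = 13804.29 W/m

13804.29


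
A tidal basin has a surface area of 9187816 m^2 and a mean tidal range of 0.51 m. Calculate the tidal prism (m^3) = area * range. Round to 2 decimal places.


Tidal prism = Area * Tidal range
P = 9187816 * 0.51
P = 4685786.16 m^3

4685786.16


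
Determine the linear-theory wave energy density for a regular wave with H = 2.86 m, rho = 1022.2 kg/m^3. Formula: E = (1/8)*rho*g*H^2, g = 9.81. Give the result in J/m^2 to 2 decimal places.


E = (1/8) * rho * g * H^2
E = (1/8) * 1022.2 * 9.81 * 2.86^2
E = 0.125 * 1022.2 * 9.81 * 8.1796
E = 10252.91 J/m^2

10252.91


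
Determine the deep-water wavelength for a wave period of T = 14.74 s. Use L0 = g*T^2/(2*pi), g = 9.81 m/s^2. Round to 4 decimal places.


L0 = g * T^2 / (2 * pi)
L0 = 9.81 * 14.74^2 / (2 * pi)
L0 = 9.81 * 217.2676 / 6.28319
L0 = 2131.3952 / 6.28319
L0 = 339.2221 m

339.2221


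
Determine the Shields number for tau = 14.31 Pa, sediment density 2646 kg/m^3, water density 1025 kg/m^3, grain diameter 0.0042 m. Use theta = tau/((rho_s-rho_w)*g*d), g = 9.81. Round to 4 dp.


theta = tau / ((rho_s - rho_w) * g * d)
rho_s - rho_w = 2646 - 1025 = 1621
Denominator = 1621 * 9.81 * 0.0042 = 66.788442
theta = 14.31 / 66.788442
theta = 0.2143

0.2143


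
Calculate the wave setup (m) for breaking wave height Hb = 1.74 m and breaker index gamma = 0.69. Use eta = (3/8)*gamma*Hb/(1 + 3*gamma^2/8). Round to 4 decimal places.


eta = (3/8) * gamma * Hb / (1 + 3*gamma^2/8)
Numerator = (3/8) * 0.69 * 1.74 = 0.450225
Denominator = 1 + 3*0.69^2/8 = 1 + 0.178538 = 1.178538
eta = 0.450225 / 1.178538
eta = 0.3820 m

0.3820


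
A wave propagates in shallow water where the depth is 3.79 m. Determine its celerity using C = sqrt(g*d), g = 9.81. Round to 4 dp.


Using the shallow-water approximation:
C = sqrt(g * d) = sqrt(9.81 * 3.79)
C = sqrt(37.1799)
C = 6.0975 m/s

6.0975


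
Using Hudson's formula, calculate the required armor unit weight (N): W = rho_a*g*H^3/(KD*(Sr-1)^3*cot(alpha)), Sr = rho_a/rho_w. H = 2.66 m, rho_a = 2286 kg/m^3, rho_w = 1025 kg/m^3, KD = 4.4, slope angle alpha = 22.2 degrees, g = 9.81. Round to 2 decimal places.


Sr = rho_a / rho_w = 2286 / 1025 = 2.230244
(Sr - 1) = 1.230244
(Sr - 1)^3 = 1.861974
cot(22.2) = 1 / tan(22.2) = 1 / 0.408092 = 2.450425
Numerator = 2286 * 9.81 * 2.66^3 = 422075.4997
Denominator = 4.4 * 1.861974 * 2.450425 = 20.075566
W = 422075.4997 / 20.075566
W = 21024.34 N

21024.34


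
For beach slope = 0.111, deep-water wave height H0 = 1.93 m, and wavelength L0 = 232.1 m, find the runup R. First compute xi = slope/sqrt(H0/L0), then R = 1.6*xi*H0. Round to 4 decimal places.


xi = slope / sqrt(H0/L0)
H0/L0 = 1.93/232.1 = 0.008315
sqrt(0.008315) = 0.091189
xi = 0.111 / 0.091189 = 1.217256
R = 1.6 * xi * H0 = 1.6 * 1.217256 * 1.93
R = 3.7589 m

3.7589


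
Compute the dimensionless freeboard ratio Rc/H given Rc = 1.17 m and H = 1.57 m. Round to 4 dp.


Relative freeboard = Rc / H
= 1.17 / 1.57
= 0.7452

0.7452


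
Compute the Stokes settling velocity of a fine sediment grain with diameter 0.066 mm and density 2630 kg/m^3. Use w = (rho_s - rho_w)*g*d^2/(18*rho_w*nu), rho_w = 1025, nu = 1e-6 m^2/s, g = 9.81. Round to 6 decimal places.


w = (rho_s - rho_w) * g * d^2 / (18 * rho_w * nu)
d = 0.066 mm = 0.000066 m
rho_s - rho_w = 2630 - 1025 = 1605
Numerator = 1605 * 9.81 * (0.000066)^2 = 0.000068585438
Denominator = 18 * 1025 * 1e-6 = 0.018450
w = 0.003717 m/s

0.003717


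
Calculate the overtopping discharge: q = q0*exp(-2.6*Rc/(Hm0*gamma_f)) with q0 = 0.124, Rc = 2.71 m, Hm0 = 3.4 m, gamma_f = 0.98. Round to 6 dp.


q = q0 * exp(-2.6 * Rc / (Hm0 * gamma_f))
Exponent = -2.6 * 2.71 / (3.4 * 0.98)
= -2.6 * 2.71 / 3.3320
= -2.114646
exp(-2.114646) = 0.120676
q = 0.124 * 0.120676
q = 0.014964 m^3/s/m

0.014964


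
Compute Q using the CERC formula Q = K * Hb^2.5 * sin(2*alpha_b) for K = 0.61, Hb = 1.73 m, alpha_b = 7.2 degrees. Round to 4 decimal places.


Q = K * Hb^2.5 * sin(2 * alpha_b)
Hb^2.5 = 1.73^2.5 = 3.936545
sin(2 * 7.2) = sin(14.4) = 0.248690
Q = 0.61 * 3.936545 * 0.248690
Q = 0.5972 m^3/s

0.5972


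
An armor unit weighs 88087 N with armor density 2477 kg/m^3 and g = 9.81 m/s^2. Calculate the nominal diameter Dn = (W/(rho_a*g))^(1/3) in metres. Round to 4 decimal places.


V = W / (rho_a * g)
V = 88087 / (2477 * 9.81)
V = 88087 / 24299.37
V = 3.625073 m^3
Dn = V^(1/3) = 3.625073^(1/3)
Dn = 1.5362 m

1.5362


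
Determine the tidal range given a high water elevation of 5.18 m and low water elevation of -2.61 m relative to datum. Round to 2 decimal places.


Tidal range = High water - Low water
Tidal range = 5.18 - (-2.61)
Tidal range = 7.79 m

7.79


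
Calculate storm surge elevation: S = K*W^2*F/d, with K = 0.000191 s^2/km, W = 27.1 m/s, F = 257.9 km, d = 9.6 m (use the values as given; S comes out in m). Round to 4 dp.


S = K * W^2 * F / d
W^2 = 27.1^2 = 734.41
S = 0.000191 * 734.41 * 257.9 / 9.6
Numerator = 0.000191 * 734.41 * 257.9 = 36.176229
S = 36.176229 / 9.6 = 3.7684 m

3.7684


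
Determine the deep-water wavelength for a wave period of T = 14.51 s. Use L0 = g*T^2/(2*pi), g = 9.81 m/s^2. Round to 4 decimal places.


L0 = g * T^2 / (2 * pi)
L0 = 9.81 * 14.51^2 / (2 * pi)
L0 = 9.81 * 210.5401 / 6.28319
L0 = 2065.3984 / 6.28319
L0 = 328.7184 m

328.7184


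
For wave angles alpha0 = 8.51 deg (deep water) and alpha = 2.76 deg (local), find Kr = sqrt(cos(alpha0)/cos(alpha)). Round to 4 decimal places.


Kr = sqrt(cos(alpha0) / cos(alpha))
cos(8.51) = 0.988990
cos(2.76) = 0.998840
Kr = sqrt(0.988990 / 0.998840)
Kr = sqrt(0.990139)
Kr = 0.9951

0.9951


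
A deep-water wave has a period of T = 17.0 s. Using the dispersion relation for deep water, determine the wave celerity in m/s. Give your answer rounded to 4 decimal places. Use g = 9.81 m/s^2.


We use the deep-water celerity formula:
C = g * T / (2 * pi)
C = 9.81 * 17.0 / (2 * 3.14159...)
C = 166.770000 / 6.283185
C = 26.5423 m/s

26.5423


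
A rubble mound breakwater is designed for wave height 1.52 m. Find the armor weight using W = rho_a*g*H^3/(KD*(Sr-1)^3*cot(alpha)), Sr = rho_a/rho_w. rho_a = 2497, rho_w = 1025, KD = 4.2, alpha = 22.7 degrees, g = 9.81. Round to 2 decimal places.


Sr = rho_a / rho_w = 2497 / 1025 = 2.436098
(Sr - 1) = 1.436098
(Sr - 1)^3 = 2.961773
cot(22.7) = 1 / tan(22.7) = 1 / 0.418309 = 2.390577
Numerator = 2497 * 9.81 * 1.52^3 = 86023.7387
Denominator = 4.2 * 2.961773 * 2.390577 = 29.737459
W = 86023.7387 / 29.737459
W = 2892.77 N

2892.77


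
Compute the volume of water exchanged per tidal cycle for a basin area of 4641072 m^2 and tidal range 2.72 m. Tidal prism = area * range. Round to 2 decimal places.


Tidal prism = Area * Tidal range
P = 4641072 * 2.72
P = 12623715.84 m^3

12623715.84


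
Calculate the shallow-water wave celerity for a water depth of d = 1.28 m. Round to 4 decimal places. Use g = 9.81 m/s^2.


Using the shallow-water approximation:
C = sqrt(g * d) = sqrt(9.81 * 1.28)
C = sqrt(12.5568)
C = 3.5436 m/s

3.5436


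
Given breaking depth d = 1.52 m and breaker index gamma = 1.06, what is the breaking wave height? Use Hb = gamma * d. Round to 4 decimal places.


Hb = gamma * d
Hb = 1.06 * 1.52
Hb = 1.6112 m

1.6112


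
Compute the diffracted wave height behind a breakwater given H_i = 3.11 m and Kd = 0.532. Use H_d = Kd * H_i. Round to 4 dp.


H_d = Kd * H_i
H_d = 0.532 * 3.11
H_d = 1.6545 m

1.6545


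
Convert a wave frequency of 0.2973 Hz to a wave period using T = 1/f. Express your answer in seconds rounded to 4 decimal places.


T = 1 / f
T = 1 / 0.2973
T = 3.3636 s

3.3636


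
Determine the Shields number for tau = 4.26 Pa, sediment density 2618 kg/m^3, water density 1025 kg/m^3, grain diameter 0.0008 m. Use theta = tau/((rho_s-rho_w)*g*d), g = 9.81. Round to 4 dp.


theta = tau / ((rho_s - rho_w) * g * d)
rho_s - rho_w = 2618 - 1025 = 1593
Denominator = 1593 * 9.81 * 0.0008 = 12.501864
theta = 4.26 / 12.501864
theta = 0.3407

0.3407


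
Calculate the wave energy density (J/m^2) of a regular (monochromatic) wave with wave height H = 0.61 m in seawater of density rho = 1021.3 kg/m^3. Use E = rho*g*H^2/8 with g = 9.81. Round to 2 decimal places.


E = (1/8) * rho * g * H^2
E = (1/8) * 1021.3 * 9.81 * 0.61^2
E = 0.125 * 1021.3 * 9.81 * 0.3721
E = 466.01 J/m^2

466.01


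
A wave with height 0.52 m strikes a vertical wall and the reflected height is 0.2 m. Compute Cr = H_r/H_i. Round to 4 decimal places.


Cr = H_r / H_i
Cr = 0.2 / 0.52
Cr = 0.3846

0.3846


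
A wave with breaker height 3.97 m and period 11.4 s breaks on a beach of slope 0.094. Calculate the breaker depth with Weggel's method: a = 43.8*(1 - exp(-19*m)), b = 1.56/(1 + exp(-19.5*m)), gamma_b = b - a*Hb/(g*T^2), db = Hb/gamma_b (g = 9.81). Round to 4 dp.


a = 43.8 * (1 - exp(-19 * m))
exp(-19 * 0.094) = exp(-1.7860) = 0.167629
a = 43.8 * (1 - 0.167629) = 36.457835
b = 1.56 / (1 + exp(-19.5 * m))
exp(-19.5 * 0.094) = exp(-1.8330) = 0.159933
b = 1.56 / (1 + 0.159933) = 1.344905
Hb / (g * T^2) = 3.97 / (9.81 * 11.4^2) = 3.97 / 1274.9076 = 0.00311395
gamma_b = b - a * Hb/(g*T^2) = 1.344905 - 36.457835 * 0.00311395 = 1.231377
db = Hb / gamma_b = 3.97 / 1.231377
db = 3.2240 m

3.2240


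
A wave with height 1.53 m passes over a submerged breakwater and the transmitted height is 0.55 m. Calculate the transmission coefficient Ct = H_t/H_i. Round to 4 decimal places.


Ct = H_t / H_i
Ct = 0.55 / 1.53
Ct = 0.3595

0.3595


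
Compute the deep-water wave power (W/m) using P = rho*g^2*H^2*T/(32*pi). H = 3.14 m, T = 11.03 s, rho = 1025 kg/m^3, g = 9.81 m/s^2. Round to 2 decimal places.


P = rho * g^2 * H^2 * T / (32 * pi)
P = 1025 * 9.81^2 * 3.14^2 * 11.03 / (32 * pi)
P = 1025 * 96.2361 * 9.8596 * 11.03 / 100.53096
P = 106707.97 W/m

106707.97
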